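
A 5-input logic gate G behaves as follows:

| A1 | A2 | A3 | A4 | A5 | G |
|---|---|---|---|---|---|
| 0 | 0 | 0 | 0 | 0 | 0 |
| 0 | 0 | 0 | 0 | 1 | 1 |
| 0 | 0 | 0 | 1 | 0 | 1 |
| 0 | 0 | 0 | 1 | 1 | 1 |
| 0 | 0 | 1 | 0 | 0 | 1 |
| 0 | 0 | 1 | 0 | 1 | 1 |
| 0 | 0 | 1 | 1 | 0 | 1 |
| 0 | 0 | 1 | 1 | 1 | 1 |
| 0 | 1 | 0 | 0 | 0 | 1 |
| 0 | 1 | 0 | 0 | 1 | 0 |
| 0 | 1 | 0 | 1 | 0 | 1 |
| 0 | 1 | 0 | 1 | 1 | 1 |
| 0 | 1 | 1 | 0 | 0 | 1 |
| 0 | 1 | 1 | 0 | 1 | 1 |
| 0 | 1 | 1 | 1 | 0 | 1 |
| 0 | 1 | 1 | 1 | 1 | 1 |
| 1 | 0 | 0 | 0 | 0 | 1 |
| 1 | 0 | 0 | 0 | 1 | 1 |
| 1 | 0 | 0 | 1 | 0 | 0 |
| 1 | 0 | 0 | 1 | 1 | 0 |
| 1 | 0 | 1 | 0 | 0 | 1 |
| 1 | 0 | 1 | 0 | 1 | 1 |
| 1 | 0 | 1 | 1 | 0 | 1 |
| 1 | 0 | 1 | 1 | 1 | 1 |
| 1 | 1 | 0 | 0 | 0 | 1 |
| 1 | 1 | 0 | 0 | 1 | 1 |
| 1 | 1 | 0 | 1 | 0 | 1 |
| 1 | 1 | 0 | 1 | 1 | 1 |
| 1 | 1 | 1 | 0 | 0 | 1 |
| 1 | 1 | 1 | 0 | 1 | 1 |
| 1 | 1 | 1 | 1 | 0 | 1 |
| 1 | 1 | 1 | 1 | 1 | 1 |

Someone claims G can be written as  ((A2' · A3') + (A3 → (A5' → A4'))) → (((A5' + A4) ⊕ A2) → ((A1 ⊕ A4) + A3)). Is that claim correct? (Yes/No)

Check the formula against G row by row:
  A1=0, A2=0, A3=0, A4=0, A5=0: formula gives 0, G = 0 ✓
  A1=0, A2=0, A3=0, A4=0, A5=1: formula gives 1, G = 1 ✓
  A1=0, A2=0, A3=0, A4=1, A5=0: formula gives 1, G = 1 ✓
  A1=0, A2=0, A3=0, A4=1, A5=1: formula gives 1, G = 1 ✓
  … (the remaining 28 rows also agree.)
No disagreement on any input; they are logically equivalent.

Yes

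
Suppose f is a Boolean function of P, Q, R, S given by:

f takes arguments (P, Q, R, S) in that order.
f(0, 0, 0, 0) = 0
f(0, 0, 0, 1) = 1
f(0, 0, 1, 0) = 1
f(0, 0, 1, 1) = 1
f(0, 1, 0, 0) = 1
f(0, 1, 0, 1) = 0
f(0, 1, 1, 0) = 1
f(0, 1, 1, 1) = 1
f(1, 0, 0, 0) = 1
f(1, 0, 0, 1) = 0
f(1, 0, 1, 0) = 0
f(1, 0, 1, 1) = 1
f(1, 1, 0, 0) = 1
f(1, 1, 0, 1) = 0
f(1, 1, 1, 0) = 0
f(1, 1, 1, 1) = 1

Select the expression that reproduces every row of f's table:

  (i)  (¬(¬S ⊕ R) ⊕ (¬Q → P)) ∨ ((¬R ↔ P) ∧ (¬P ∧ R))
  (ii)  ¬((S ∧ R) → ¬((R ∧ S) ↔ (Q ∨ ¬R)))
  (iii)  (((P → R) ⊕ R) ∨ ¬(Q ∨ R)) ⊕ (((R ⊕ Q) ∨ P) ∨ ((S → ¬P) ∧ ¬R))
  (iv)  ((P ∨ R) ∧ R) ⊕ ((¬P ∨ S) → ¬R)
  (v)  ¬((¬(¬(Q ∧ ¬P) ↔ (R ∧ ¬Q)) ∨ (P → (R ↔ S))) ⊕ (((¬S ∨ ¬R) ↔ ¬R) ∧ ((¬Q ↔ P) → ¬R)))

(ii): at (0,0,0,1) it gives 0, but f = 1 — eliminated.
(iii): at (0,0,0,1) it gives 0, but f = 1 — eliminated.
(iv): at (0,0,0,0) it gives 1, but f = 0 — eliminated.
(v): at (0,0,0,0) it gives 1, but f = 0 — eliminated.
That leaves (i). Evaluating it on every row reproduces the table of f exactly.

i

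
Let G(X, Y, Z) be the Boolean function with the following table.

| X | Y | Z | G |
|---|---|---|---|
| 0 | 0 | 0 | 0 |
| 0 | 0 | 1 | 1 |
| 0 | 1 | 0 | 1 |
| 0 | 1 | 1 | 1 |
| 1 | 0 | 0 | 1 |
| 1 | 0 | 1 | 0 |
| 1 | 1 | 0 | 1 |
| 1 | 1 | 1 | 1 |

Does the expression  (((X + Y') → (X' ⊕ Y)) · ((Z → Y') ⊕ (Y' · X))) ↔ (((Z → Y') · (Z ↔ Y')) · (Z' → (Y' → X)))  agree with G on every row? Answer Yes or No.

Yes

Evaluate (((X + Y') → (X' ⊕ Y)) · ((Z → Y') ⊕ (Y' · X))) ↔ (((Z → Y') · (Z ↔ Y')) · (Z' → (Y' → X))) on each row and compare to G:
  X=0, Y=0, Z=0: formula gives 0, G = 0 ✓
  X=0, Y=0, Z=1: formula gives 1, G = 1 ✓
  X=0, Y=1, Z=0: formula gives 1, G = 1 ✓
  X=0, Y=1, Z=1: formula gives 1, G = 1 ✓
  X=1, Y=0, Z=0: formula gives 1, G = 1 ✓
  …and likewise for the remaining 3 rows.
No disagreement on any input; they are logically equivalent.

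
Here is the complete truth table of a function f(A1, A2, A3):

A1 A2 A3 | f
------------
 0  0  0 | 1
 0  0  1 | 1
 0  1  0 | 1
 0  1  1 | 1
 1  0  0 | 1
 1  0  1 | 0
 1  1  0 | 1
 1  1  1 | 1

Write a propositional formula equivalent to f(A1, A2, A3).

f is 0 on exactly one input, (1,0,1), whose minterm is A1·¬A2·A3. So f is the negation of that single conjunction.

f(A1, A2, A3) = ((A1 · A2') · A3)'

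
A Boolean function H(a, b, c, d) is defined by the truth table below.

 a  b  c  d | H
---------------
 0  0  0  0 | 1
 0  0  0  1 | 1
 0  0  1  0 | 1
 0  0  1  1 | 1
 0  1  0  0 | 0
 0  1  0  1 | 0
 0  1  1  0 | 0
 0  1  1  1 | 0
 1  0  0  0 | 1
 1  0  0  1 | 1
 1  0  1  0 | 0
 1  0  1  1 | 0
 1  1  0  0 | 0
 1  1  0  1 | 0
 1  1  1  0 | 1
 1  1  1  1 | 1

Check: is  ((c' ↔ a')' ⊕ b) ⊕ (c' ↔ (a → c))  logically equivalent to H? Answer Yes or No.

Yes

Evaluate ((c' ↔ a')' ⊕ b) ⊕ (c' ↔ (a → c)) on each row and compare to H:
  a=0, b=0, c=0, d=0: formula gives 1, H = 1 ✓
  a=0, b=0, c=0, d=1: formula gives 1, H = 1 ✓
  a=0, b=0, c=1, d=0: formula gives 1, H = 1 ✓
  a=0, b=0, c=1, d=1: formula gives 1, H = 1 ✓
  … (the remaining 12 rows also agree.)
Every row agrees, so the formula is equivalent.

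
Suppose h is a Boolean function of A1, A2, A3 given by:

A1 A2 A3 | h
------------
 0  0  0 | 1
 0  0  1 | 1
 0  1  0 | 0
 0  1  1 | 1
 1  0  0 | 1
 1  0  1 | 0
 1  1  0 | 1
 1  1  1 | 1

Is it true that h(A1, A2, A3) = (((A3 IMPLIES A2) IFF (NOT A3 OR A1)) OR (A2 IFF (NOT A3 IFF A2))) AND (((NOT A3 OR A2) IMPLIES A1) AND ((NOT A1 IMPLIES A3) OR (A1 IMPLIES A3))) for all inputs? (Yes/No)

No

Evaluate (((A3 IMPLIES A2) IFF (NOT A3 OR A1)) OR (A2 IFF (NOT A3 IFF A2))) AND (((NOT A3 OR A2) IMPLIES A1) AND ((NOT A1 IMPLIES A3) OR (A1 IMPLIES A3))) on each row and compare to h:
  A1=0, A2=0, A3=0: formula gives 0, but h = 1 ✗
A single disagreement suffices: at (0,0,0) they differ, so the formula does not compute h.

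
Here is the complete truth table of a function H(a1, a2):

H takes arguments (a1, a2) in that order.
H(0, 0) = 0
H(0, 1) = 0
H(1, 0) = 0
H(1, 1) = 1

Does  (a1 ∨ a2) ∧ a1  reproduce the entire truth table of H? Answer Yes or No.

No

Check the formula against H row by row:
  a1=0, a2=0: formula gives 0, H = 0 ✓
  a1=0, a2=1: formula gives 0, H = 0 ✓
  a1=1, a2=0: formula gives 1, but H = 0 ✗
A single disagreement suffices: at (1,0) they differ, so the formula does not compute H.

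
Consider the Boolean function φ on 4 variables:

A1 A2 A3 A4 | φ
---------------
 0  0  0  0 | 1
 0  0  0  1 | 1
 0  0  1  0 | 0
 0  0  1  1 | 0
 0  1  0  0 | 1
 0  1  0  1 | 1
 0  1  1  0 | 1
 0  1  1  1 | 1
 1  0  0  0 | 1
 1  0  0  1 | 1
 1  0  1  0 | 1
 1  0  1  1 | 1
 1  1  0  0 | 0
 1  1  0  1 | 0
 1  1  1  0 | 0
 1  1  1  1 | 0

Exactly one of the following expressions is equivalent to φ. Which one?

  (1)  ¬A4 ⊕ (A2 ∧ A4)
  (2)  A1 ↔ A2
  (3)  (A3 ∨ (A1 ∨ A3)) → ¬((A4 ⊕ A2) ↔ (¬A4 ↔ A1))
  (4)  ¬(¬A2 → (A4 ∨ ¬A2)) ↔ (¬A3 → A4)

(1): at (0,0,0,1) it gives 0, but φ = 1 — eliminated.
(2): at (0,0,1,0) it gives 1, but φ = 0 — eliminated.
(4): at (0,0,0,1) it gives 0, but φ = 1 — eliminated.
Only (3) survives; checking it on all 16 rows confirms it matches φ.

3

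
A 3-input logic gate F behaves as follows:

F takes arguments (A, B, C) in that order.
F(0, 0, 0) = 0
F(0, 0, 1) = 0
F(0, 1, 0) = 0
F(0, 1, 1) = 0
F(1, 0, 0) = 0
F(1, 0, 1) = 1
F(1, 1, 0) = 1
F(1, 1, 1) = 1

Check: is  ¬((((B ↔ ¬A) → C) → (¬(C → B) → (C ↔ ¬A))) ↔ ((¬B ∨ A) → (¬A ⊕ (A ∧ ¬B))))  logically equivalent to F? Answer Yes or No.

Evaluate ¬((((B ↔ ¬A) → C) → (¬(C → B) → (C ↔ ¬A))) ↔ ((¬B ∨ A) → (¬A ⊕ (A ∧ ¬B)))) on each row and compare to F:
  A=0, B=0, C=0: formula gives 0, F = 0 ✓
  A=0, B=0, C=1: formula gives 0, F = 0 ✓
  A=0, B=1, C=0: formula gives 0, F = 0 ✓
  A=0, B=1, C=1: formula gives 0, F = 0 ✓
  A=1, B=0, C=0: formula gives 0, F = 0 ✓
  … (the remaining 3 rows also agree.)
No disagreement on any input; they are logically equivalent.

Yes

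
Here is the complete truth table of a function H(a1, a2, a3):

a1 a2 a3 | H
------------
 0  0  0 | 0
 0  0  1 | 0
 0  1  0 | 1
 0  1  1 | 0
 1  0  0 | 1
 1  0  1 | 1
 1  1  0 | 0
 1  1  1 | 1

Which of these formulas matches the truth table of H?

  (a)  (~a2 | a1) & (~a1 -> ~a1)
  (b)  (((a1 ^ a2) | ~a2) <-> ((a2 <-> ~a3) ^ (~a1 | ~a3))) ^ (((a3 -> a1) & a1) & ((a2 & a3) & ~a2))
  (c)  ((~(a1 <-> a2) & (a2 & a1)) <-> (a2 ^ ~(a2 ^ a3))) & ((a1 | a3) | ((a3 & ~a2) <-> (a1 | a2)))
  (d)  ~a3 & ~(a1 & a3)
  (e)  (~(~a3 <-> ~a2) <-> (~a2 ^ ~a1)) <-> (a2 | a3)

(a) fails at (0,0,0): the formula yields 1, H is 0.
(b) fails at (0,0,0): the formula yields 1, H is 0.
(c) fails at (0,0,1): the formula yields 1, H is 0.
(d) fails at (0,0,0): the formula yields 1, H is 0.
That leaves (e). Evaluating it on every row reproduces the table of H exactly.

e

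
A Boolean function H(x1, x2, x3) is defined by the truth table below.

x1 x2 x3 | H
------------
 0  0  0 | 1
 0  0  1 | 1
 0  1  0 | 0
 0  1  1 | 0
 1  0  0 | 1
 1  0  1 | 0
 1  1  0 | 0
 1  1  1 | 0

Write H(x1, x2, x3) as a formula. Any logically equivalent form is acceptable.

H(x1, x2, x3) = (((~x1 & ~x2) & ~x3) | ((~x1 & ~x2) & x3)) | ((x1 & ~x2) & ~x3)

Collect the rows where H=1 — (0,0,0), (0,0,1), (1,0,0) — and write one minterm per row: ¬x1·¬x2·¬x3, ¬x1·¬x2·x3, x1·¬x2·¬x3. Their union (logical OR) reproduces the table exactly.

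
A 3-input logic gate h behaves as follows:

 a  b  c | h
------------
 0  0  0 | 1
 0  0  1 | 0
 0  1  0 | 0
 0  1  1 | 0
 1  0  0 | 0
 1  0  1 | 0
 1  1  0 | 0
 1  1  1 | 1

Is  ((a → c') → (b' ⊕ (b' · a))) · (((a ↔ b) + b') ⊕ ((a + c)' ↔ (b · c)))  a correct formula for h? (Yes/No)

Test each input against both h and the formula:
  a=0, b=0, c=0: formula gives 1, h = 1 ✓
  a=0, b=0, c=1: formula gives 0, h = 0 ✓
  a=0, b=1, c=0: formula gives 0, h = 0 ✓
  a=0, b=1, c=1: formula gives 0, h = 0 ✓
  a=1, b=0, c=0: formula gives 0, h = 0 ✓
  … (the remaining 3 rows also agree.)
No disagreement on any input; they are logically equivalent.

Yes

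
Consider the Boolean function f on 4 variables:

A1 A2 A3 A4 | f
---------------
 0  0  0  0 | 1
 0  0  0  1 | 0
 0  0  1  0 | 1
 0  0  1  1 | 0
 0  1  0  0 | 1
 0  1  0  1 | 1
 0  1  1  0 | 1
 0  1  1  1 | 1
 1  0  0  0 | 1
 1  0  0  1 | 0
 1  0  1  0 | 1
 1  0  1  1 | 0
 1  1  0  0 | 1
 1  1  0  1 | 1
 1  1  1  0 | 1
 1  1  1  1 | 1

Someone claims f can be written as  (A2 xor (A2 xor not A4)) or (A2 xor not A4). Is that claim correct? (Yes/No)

Evaluate (A2 xor (A2 xor not A4)) or (A2 xor not A4) on each row and compare to f:
  A1=0, A2=0, A3=0, A4=0: formula gives 1, f = 1 ✓
  A1=0, A2=0, A3=0, A4=1: formula gives 0, f = 0 ✓
  A1=0, A2=0, A3=1, A4=0: formula gives 1, f = 1 ✓
  A1=0, A2=0, A3=1, A4=1: formula gives 0, f = 0 ✓
  …and likewise for the remaining 12 rows.
Every row agrees, so the formula is equivalent.

Yes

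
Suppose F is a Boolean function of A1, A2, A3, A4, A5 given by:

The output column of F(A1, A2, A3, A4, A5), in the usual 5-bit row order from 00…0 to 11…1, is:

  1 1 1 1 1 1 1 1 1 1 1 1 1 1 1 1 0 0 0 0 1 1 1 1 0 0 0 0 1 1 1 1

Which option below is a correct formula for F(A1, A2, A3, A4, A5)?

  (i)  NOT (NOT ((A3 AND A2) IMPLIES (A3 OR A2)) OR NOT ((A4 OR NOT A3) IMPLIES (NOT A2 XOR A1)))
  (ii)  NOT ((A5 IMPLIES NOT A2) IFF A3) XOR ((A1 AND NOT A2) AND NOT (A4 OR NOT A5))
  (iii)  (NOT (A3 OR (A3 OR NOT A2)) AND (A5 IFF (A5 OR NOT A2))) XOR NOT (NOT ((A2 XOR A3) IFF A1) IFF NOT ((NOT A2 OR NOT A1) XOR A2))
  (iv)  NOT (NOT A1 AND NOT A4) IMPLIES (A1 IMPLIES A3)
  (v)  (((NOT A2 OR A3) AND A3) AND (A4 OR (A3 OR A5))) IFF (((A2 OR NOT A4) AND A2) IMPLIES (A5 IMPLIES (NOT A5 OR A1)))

(i) fails at (0,1,0,0,0): the formula yields 0, F is 1.
(ii) fails at (0,0,1,0,0): the formula yields 0, F is 1.
(iii) fails at (0,0,0,0,0): the formula yields 0, F is 1.
(v) fails at (0,0,0,0,0): the formula yields 0, F is 1.
Only (iv) survives; checking it on all 32 rows confirms it matches F.

iv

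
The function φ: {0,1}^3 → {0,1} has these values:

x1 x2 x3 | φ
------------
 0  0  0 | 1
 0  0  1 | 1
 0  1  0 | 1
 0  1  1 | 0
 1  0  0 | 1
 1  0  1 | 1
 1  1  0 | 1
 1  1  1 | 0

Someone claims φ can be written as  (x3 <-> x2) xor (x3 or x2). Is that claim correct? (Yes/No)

Evaluate (x3 <-> x2) xor (x3 or x2) on each row and compare to φ:
  x1=0, x2=0, x3=0: formula gives 1, φ = 1 ✓
  x1=0, x2=0, x3=1: formula gives 1, φ = 1 ✓
  x1=0, x2=1, x3=0: formula gives 1, φ = 1 ✓
  x1=0, x2=1, x3=1: formula gives 0, φ = 0 ✓
  x1=1, x2=0, x3=0: formula gives 1, φ = 1 ✓
  … (the remaining 3 rows also agree.)
All 8 rows match — the expression computes φ exactly.

Yes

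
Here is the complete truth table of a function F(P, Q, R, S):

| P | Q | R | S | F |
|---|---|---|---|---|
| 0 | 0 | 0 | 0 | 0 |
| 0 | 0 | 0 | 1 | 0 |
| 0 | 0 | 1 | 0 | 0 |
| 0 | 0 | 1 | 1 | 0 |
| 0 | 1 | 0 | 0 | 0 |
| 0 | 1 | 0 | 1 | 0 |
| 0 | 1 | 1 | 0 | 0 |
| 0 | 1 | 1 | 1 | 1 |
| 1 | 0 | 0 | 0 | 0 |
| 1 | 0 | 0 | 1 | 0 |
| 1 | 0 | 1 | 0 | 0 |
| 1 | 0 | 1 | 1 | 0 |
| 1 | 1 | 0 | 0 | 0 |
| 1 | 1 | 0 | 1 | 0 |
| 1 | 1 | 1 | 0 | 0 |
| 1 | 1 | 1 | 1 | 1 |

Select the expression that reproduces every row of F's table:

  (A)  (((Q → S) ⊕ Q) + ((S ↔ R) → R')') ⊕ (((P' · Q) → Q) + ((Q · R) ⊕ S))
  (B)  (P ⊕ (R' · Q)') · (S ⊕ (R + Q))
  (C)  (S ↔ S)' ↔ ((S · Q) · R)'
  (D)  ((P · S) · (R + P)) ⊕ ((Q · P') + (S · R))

(A): at (0,1,0,1) it gives 1, but F = 0 — eliminated.
(B): at (0,0,0,1) it gives 1, but F = 0 — eliminated.
(D): at (0,0,1,1) it gives 1, but F = 0 — eliminated.
That leaves (C). Evaluating it on every row reproduces the table of F exactly.

C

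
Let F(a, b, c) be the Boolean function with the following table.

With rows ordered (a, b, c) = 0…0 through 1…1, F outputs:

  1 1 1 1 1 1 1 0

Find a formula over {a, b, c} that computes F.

Only row (1,1,1) gives 0. So F is 1 everywhere except there — the complement of the minterm a·b·c.

F(a, b, c) = NOT ((a AND b) AND c)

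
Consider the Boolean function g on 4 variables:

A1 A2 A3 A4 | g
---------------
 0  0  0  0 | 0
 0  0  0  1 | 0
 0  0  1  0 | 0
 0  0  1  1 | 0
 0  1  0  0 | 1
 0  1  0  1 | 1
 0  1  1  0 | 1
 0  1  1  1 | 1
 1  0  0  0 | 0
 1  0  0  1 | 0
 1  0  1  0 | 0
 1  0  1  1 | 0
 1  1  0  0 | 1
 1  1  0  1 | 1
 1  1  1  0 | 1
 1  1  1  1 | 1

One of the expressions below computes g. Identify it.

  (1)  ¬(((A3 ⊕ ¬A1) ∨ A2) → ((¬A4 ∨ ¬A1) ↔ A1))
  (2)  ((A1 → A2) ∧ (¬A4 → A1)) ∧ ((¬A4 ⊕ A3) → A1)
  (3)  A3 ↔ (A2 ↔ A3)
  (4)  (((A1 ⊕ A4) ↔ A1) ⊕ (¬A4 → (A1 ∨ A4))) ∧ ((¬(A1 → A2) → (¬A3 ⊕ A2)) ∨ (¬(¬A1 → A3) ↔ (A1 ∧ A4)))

3

(1) disagrees with g on (0,0,0,0) (formula → 1, table → 0); rule it out.
(2) disagrees with g on (0,0,0,1) (formula → 1, table → 0); rule it out.
(4) disagrees with g on (0,0,0,0) (formula → 1, table → 0); rule it out.
Only (3) survives; checking it on all 16 rows confirms it matches g.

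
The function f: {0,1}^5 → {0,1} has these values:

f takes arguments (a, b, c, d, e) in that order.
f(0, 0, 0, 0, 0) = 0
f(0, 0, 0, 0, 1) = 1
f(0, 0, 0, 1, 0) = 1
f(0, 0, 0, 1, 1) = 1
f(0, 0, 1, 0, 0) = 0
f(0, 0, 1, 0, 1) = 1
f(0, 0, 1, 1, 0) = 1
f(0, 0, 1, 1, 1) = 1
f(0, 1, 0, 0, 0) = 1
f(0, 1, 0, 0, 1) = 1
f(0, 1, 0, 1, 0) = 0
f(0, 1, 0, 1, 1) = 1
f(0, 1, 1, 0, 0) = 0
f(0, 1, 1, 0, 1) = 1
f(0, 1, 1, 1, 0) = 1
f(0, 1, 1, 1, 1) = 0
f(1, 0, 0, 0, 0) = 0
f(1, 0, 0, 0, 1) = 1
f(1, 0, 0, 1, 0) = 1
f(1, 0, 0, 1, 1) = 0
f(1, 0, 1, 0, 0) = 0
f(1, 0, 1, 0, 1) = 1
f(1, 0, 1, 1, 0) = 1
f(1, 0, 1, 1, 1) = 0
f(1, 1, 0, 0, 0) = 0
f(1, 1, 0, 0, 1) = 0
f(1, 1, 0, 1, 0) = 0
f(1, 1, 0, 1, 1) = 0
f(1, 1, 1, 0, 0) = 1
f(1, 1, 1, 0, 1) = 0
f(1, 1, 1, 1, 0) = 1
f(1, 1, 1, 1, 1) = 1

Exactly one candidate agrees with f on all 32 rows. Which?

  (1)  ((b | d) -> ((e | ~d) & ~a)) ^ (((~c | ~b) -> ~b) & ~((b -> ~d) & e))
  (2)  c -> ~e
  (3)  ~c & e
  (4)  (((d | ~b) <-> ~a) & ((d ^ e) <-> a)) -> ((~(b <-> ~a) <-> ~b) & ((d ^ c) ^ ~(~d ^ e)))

(2): at (0,0,0,0,0) it gives 1, but f = 0 — eliminated.
(3): at (0,0,0,1,0) it gives 0, but f = 1 — eliminated.
(4): at (0,0,1,0,0) it gives 1, but f = 0 — eliminated.
(1) is the remaining candidate, and it agrees with f on all 32 inputs.

1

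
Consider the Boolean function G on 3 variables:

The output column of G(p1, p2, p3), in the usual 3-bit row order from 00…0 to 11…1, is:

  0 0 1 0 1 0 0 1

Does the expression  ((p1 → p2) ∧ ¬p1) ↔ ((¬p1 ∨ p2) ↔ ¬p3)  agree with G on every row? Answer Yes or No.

No

Check the formula against G row by row:
  p1=0, p2=0, p3=0: formula gives 1, but G = 0 ✗
A single disagreement suffices: at (0,0,0) they differ, so the formula does not compute G.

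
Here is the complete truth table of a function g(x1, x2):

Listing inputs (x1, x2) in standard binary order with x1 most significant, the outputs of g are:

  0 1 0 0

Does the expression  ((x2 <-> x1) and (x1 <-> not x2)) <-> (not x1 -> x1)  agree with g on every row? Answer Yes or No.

No

Evaluate ((x2 <-> x1) and (x1 <-> not x2)) <-> (not x1 -> x1) on each row and compare to g:
  x1=0, x2=0: formula gives 1, but g = 0 ✗
Row (0,0) is a counterexample, so the formula is not equivalent to g.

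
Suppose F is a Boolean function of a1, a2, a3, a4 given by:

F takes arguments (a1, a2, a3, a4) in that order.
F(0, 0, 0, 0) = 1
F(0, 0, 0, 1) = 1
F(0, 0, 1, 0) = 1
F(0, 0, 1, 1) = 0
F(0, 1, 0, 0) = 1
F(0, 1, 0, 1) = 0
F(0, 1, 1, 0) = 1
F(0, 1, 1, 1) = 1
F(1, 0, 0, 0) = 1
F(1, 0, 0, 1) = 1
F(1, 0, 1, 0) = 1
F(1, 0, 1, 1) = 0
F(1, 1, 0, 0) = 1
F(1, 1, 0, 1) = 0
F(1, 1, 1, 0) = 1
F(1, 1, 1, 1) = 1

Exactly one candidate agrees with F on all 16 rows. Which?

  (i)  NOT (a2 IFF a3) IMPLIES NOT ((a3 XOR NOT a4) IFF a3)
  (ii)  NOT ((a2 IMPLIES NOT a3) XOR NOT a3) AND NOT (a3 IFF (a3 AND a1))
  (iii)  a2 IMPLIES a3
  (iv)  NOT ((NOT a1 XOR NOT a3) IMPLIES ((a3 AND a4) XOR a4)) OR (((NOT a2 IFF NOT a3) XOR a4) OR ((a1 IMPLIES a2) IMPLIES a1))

i

(ii): at (0,0,0,0) it gives 0, but F = 1 — eliminated.
(iii): at (0,0,1,1) it gives 1, but F = 0 — eliminated.
(iv): at (0,0,0,1) it gives 0, but F = 1 — eliminated.
That leaves (i). Evaluating it on every row reproduces the table of F exactly.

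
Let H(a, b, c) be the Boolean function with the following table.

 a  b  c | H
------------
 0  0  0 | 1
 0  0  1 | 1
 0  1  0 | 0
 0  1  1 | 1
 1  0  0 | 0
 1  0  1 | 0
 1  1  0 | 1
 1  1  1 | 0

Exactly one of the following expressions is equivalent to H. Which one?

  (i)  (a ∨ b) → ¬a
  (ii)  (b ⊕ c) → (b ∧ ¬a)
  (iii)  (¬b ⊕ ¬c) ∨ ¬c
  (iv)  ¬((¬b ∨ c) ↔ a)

(i) disagrees with H on (0,1,0) (formula → 1, table → 0); rule it out.
(ii) disagrees with H on (0,0,1) (formula → 0, table → 1); rule it out.
(iii) disagrees with H on (0,1,0) (formula → 1, table → 0); rule it out.
Only (iv) survives; checking it on all 8 rows confirms it matches H.

iv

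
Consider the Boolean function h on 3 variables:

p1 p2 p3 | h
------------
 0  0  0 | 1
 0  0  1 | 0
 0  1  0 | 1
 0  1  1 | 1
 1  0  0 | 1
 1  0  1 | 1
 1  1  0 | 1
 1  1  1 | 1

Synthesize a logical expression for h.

h(p1, p2, p3) = not ((not p1 and not p2) and p3)

Only row (0,0,1) gives 0. So h is 1 everywhere except there — the complement of the minterm ¬p1·¬p2·p3.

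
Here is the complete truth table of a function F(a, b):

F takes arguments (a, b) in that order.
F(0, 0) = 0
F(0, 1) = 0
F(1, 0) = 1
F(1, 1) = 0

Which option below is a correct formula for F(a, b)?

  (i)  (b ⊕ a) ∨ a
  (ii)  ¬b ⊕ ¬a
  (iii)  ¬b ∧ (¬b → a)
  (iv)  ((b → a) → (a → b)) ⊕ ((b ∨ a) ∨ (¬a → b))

(i): at (0,1) it gives 1, but F = 0 — eliminated.
(ii): at (0,1) it gives 1, but F = 0 — eliminated.
(iv): at (0,0) it gives 1, but F = 0 — eliminated.
That leaves (iii). Evaluating it on every row reproduces the table of F exactly.

iii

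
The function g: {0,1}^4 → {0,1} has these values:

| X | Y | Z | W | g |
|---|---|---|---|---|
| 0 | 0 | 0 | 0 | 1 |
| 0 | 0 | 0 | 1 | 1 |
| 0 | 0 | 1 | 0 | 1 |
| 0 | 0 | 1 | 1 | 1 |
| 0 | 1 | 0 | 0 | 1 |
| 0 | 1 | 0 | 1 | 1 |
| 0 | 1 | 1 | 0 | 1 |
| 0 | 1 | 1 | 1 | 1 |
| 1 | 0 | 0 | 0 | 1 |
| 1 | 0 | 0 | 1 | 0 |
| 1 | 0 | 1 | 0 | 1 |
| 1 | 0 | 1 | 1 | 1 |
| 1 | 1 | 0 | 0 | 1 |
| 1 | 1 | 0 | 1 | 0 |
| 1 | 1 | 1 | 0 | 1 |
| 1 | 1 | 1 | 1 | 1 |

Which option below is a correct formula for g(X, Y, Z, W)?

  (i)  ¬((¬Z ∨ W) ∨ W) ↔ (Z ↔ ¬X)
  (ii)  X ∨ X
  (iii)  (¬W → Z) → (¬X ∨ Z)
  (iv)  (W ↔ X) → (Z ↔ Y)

(i) disagrees with g on (0,0,1,1) (formula → 0, table → 1); rule it out.
(ii) disagrees with g on (0,0,0,0) (formula → 0, table → 1); rule it out.
(iv) disagrees with g on (0,0,1,0) (formula → 0, table → 1); rule it out.
(iii) is the remaining candidate, and it agrees with g on all 16 inputs.

iii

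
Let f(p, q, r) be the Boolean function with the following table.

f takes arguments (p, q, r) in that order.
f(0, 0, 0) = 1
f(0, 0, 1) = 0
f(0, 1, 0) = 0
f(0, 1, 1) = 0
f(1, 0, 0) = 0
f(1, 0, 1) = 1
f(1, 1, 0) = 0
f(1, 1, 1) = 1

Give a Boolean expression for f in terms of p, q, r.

Collect the rows where f=1 — (0,0,0), (1,0,1), (1,1,1) — and write one minterm per row: ¬p·¬q·¬r, p·¬q·r, p·q·r. Their union (logical OR) reproduces the table exactly.

f(p, q, r) = (((NOT p AND NOT q) AND NOT r) OR ((p AND NOT q) AND r)) OR ((p AND q) AND r)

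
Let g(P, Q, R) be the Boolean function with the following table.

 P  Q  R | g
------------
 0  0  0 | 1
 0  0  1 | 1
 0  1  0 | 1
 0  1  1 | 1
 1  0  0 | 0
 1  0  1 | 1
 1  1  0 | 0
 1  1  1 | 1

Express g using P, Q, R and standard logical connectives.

The 0-rows are (1,0,0), (1,1,0). Take each as a conjunction (P·¬Q·¬R, P·Q·¬R), form their disjunction, and complement — that gives a formula that is 1 everywhere g is.

g(P, Q, R) = NOT (((P AND NOT Q) AND NOT R) OR ((P AND Q) AND NOT R))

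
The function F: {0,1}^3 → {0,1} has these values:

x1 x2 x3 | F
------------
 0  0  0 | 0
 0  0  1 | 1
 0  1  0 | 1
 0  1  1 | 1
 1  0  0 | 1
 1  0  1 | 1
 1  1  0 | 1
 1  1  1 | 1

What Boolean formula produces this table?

The output is 1 whenever at least one input is 1 — the OR of all inputs.

F(x1, x2, x3) = (x1 ∨ x2) ∨ x3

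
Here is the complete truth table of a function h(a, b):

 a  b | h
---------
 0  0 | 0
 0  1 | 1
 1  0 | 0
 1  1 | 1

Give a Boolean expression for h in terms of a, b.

The output simply equals b.

h(a, b) = b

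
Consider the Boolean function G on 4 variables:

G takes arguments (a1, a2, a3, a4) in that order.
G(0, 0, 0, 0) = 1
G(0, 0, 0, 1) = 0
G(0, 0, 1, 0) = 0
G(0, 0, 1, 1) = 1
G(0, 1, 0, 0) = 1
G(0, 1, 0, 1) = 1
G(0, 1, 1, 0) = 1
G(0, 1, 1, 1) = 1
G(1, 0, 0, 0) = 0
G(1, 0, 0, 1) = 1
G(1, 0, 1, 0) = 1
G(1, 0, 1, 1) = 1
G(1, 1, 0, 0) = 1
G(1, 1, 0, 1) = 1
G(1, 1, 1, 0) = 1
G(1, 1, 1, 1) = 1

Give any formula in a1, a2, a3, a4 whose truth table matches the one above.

There are just 3 zero rows: (0,0,0,1), (0,0,1,0), (1,0,0,0). Their minterms are ¬a1·¬a2·¬a3·a4, ¬a1·¬a2·a3·¬a4, a1·¬a2·¬a3·¬a4; the OR of those covers precisely the 0-outputs, and negating it yields G.

G(a1, a2, a3, a4) = NOT (((((NOT a1 AND NOT a2) AND NOT a3) AND a4) OR (((NOT a1 AND NOT a2) AND a3) AND NOT a4)) OR (((a1 AND NOT a2) AND NOT a3) AND NOT a4))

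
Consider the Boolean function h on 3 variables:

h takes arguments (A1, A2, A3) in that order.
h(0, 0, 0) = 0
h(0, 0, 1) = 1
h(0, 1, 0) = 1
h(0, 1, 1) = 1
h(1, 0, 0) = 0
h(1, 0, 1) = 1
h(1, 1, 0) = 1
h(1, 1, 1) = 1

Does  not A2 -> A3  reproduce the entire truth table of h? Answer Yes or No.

Yes

Check the formula against h row by row:
  A1=0, A2=0, A3=0: formula gives 0, h = 0 ✓
  A1=0, A2=0, A3=1: formula gives 1, h = 1 ✓
  A1=0, A2=1, A3=0: formula gives 1, h = 1 ✓
  A1=0, A2=1, A3=1: formula gives 1, h = 1 ✓
  A1=1, A2=0, A3=0: formula gives 0, h = 0 ✓
  …and likewise for the remaining 3 rows.
All 8 rows match — the expression computes h exactly.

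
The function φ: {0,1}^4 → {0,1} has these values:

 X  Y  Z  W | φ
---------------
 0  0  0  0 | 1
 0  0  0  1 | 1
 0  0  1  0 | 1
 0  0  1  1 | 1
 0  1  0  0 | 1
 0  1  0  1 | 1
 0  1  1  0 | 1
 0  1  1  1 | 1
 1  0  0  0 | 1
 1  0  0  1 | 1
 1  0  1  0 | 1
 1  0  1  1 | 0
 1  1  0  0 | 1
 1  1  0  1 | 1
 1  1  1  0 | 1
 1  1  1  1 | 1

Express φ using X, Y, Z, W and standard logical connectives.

φ is 0 on exactly one input, (1,0,1,1), whose minterm is X·¬Y·Z·W. So φ is the negation of that single conjunction.

φ(X, Y, Z, W) = (((X · Y') · Z) · W)'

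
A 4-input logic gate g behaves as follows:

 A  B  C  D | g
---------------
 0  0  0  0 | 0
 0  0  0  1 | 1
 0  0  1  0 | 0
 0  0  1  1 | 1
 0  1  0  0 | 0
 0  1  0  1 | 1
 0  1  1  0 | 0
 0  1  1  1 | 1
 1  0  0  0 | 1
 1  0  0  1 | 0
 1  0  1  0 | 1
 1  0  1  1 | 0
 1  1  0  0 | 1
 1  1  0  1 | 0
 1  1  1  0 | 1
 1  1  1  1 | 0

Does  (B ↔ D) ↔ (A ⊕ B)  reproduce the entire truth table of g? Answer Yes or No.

Yes

Test each input against both g and the formula:
  A=0, B=0, C=0, D=0: formula gives 0, g = 0 ✓
  A=0, B=0, C=0, D=1: formula gives 1, g = 1 ✓
  A=0, B=0, C=1, D=0: formula gives 0, g = 0 ✓
  A=0, B=0, C=1, D=1: formula gives 1, g = 1 ✓
  … (the remaining 12 rows also agree.)
All 16 rows match — the expression computes g exactly.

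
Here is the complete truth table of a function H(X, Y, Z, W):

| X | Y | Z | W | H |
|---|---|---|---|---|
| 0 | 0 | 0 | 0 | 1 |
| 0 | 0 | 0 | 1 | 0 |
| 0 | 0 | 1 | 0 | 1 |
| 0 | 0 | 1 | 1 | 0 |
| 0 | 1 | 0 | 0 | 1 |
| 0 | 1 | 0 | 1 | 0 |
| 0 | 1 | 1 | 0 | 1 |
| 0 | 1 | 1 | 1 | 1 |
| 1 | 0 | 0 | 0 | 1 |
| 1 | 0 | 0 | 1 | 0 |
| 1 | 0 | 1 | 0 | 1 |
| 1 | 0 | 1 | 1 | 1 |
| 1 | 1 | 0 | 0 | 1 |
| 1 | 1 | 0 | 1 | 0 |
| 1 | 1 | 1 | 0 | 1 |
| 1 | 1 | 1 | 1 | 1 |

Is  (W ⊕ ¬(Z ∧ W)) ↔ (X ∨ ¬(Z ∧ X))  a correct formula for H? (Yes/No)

No

Check the formula against H row by row:
  X=0, Y=0, Z=0, W=0: formula gives 1, H = 1 ✓
  X=0, Y=0, Z=0, W=1: formula gives 0, H = 0 ✓
  X=0, Y=0, Z=1, W=0: formula gives 1, H = 1 ✓
  X=0, Y=0, Z=1, W=1: formula gives 1, but H = 0 ✗
Row (0,0,1,1) is a counterexample, so the formula is not equivalent to H.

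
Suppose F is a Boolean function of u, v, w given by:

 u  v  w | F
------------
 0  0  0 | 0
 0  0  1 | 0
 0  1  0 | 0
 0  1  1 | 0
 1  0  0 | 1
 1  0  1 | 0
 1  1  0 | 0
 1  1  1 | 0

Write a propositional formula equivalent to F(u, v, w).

Only row (1,0,0) gives 1. That row's minterm u·¬v·¬w is F directly.

F(u, v, w) = (u · v') · w'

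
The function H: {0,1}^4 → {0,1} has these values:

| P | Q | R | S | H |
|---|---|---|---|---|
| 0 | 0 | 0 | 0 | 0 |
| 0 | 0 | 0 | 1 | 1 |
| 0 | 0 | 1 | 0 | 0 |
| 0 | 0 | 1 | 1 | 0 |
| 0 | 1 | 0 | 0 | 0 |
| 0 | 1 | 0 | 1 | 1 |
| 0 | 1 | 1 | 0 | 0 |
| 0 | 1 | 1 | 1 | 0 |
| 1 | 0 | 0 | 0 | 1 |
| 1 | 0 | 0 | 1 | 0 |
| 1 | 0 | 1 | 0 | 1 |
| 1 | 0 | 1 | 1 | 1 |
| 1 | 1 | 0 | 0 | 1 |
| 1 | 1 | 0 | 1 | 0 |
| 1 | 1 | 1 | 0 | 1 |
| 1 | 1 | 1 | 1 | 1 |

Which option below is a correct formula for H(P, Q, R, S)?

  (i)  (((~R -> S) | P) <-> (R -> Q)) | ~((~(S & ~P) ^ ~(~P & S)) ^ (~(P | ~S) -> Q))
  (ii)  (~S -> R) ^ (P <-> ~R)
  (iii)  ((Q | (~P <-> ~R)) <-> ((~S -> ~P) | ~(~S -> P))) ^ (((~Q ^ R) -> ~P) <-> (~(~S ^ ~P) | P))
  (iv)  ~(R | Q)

ii

(i) disagrees with H on (0,0,1,1) (formula → 1, table → 0); rule it out.
(iii) disagrees with H on (0,0,1,0) (formula → 1, table → 0); rule it out.
(iv) disagrees with H on (0,0,0,0) (formula → 1, table → 0); rule it out.
(ii) is the remaining candidate, and it agrees with H on all 16 inputs.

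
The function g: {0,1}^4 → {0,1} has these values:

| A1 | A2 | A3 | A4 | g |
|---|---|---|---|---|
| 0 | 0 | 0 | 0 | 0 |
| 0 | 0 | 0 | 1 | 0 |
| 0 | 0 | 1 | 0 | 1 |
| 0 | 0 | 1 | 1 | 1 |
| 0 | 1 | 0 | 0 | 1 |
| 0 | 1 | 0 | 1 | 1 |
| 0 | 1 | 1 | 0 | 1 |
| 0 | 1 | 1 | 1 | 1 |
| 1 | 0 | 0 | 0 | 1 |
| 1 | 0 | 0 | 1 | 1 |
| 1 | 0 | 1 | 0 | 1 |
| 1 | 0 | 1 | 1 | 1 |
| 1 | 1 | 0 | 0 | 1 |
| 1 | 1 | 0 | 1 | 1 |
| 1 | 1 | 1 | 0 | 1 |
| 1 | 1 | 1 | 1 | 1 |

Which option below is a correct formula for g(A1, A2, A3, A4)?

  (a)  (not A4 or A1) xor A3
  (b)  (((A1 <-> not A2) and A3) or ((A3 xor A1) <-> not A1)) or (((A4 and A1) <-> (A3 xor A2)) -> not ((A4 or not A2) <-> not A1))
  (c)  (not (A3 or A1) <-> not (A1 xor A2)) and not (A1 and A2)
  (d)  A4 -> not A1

(a) fails at (0,0,0,0): the formula yields 1, g is 0.
(c) fails at (0,0,0,0): the formula yields 1, g is 0.
(d) fails at (0,0,0,0): the formula yields 1, g is 0.
Only (b) survives; checking it on all 16 rows confirms it matches g.

b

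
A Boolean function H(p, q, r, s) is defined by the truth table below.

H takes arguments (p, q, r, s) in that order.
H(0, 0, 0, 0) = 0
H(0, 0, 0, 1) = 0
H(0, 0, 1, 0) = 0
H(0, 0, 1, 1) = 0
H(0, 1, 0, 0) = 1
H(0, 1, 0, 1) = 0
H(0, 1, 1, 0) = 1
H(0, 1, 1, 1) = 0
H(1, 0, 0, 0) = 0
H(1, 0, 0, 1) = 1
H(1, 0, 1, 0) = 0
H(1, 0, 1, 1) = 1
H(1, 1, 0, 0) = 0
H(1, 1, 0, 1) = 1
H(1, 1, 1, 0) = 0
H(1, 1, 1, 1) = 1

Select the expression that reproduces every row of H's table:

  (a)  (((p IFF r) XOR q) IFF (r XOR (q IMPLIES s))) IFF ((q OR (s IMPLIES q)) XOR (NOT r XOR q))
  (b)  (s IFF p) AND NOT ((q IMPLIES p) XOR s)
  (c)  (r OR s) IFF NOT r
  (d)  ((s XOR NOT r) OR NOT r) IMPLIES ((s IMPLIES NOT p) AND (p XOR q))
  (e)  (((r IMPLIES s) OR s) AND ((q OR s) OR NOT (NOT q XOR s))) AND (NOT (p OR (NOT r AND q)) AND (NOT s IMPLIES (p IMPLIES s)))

(a) disagrees with H on (0,0,0,1) (formula → 1, table → 0); rule it out.
(c) disagrees with H on (0,0,0,1) (formula → 1, table → 0); rule it out.
(d) disagrees with H on (0,0,1,0) (formula → 1, table → 0); rule it out.
(e) disagrees with H on (0,0,0,1) (formula → 1, table → 0); rule it out.
(b) is the remaining candidate, and it agrees with H on all 16 inputs.

b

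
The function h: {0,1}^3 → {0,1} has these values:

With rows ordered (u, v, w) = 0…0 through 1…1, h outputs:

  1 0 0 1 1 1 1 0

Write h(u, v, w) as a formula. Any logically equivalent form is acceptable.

h(u, v, w) = ~((((~u & ~v) & w) | ((~u & v) & ~w)) | ((u & v) & w))

There are just 3 zero rows: (0,0,1), (0,1,0), (1,1,1). Their minterms are ¬u·¬v·w, ¬u·v·¬w, u·v·w; the OR of those covers precisely the 0-outputs, and negating it yields h.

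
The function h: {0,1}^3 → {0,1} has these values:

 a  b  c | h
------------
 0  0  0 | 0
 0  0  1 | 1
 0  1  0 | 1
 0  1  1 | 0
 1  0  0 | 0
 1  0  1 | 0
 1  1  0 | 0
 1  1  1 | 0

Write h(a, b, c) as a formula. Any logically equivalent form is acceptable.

h(a, b, c) = ((~a & ~b) & c) | ((~a & b) & ~c)

The 1-rows are (0,0,1), (0,1,0). Each contributes one minterm — ¬a·¬b·c; ¬a·b·¬c — and their disjunction is a sum-of-products form of h.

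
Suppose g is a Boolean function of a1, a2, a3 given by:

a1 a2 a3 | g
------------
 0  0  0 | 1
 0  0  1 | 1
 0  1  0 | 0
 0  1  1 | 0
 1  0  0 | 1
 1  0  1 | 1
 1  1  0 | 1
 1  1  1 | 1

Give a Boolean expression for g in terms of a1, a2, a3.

g(a1, a2, a3) = ¬(((¬a1 ∧ a2) ∧ ¬a3) ∨ ((¬a1 ∧ a2) ∧ a3))

The 0-rows are (0,1,0), (0,1,1). Take each as a conjunction (¬a1·a2·¬a3, ¬a1·a2·a3), form their disjunction, and complement — that gives a formula that is 1 everywhere g is.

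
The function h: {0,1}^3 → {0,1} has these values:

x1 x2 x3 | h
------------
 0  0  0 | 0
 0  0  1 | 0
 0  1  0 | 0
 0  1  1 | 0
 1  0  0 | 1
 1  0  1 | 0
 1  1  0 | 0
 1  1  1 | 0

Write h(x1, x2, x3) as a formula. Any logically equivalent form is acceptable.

h(x1, x2, x3) = (x1 & ~x2) & ~x3

Only row (1,0,0) gives 1. That row's minterm x1·¬x2·¬x3 is h directly.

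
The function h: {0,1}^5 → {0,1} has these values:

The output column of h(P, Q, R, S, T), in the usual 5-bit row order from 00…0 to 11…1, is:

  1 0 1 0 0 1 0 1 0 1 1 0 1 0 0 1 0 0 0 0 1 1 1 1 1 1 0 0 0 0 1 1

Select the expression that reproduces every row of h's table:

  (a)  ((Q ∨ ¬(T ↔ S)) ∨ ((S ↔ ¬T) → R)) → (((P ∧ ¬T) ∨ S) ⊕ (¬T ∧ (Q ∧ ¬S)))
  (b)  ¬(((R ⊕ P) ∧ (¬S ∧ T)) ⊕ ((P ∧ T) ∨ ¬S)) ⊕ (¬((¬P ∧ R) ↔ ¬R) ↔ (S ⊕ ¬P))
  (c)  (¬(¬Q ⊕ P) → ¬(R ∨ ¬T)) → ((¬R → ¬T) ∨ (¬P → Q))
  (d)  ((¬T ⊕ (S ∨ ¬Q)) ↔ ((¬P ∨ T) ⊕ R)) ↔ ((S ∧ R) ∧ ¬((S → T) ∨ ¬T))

(a): at (0,0,0,0,0) it gives 0, but h = 1 — eliminated.
(b): at (0,0,0,0,1) it gives 1, but h = 0 — eliminated.
(c): at (0,0,1,0,0) it gives 1, but h = 0 — eliminated.
Only (d) survives; checking it on all 32 rows confirms it matches h.

d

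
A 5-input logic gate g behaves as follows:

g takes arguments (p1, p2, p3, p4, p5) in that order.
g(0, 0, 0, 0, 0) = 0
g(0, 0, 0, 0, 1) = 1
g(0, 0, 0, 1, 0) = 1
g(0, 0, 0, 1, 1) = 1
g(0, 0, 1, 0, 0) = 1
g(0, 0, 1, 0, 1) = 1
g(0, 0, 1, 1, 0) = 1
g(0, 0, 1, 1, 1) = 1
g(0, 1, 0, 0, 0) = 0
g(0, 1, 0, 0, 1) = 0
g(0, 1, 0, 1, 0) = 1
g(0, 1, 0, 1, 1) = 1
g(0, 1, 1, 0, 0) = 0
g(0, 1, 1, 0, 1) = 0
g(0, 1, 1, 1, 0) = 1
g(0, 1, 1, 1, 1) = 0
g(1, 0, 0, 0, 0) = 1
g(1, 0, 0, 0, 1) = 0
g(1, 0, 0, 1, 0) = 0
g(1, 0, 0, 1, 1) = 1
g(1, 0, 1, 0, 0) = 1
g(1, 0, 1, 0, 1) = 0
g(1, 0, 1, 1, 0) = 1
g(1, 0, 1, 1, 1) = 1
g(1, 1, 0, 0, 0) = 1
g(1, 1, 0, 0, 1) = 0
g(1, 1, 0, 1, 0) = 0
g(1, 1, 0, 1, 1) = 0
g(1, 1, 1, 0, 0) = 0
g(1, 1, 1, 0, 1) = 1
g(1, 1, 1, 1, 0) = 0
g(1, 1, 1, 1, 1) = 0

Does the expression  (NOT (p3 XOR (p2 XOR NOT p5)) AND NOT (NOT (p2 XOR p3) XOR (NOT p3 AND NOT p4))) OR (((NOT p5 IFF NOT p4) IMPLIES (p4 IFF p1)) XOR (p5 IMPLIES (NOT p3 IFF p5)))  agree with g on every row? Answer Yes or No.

Evaluate (NOT (p3 XOR (p2 XOR NOT p5)) AND NOT (NOT (p2 XOR p3) XOR (NOT p3 AND NOT p4))) OR (((NOT p5 IFF NOT p4) IMPLIES (p4 IFF p1)) XOR (p5 IMPLIES (NOT p3 IFF p5))) on each row and compare to g:
  p1=0, p2=0, p3=0, p4=0, p5=0: formula gives 0, g = 0 ✓
  p1=0, p2=0, p3=0, p4=0, p5=1: formula gives 1, g = 1 ✓
  p1=0, p2=0, p3=0, p4=1, p5=0: formula gives 0, but g = 1 ✗
Row (0,0,0,1,0) is a counterexample, so the formula is not equivalent to g.

No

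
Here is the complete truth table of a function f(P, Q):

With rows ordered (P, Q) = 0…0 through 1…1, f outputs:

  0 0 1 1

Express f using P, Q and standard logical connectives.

The 1-rows are (1,0), (1,1). Each contributes one minterm — P·¬Q; P·Q — and their disjunction is a sum-of-products form of f.

f(P, Q) = (P · Q') + (P · Q)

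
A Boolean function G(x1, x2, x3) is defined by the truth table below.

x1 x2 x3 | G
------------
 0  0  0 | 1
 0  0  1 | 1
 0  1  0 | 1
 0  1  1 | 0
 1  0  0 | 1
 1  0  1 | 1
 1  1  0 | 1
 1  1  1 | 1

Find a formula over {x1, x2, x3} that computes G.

G(x1, x2, x3) = ~((~x1 & x2) & x3)

G is 0 on exactly one input, (0,1,1), whose minterm is ¬x1·x2·x3. So G is the negation of that single conjunction.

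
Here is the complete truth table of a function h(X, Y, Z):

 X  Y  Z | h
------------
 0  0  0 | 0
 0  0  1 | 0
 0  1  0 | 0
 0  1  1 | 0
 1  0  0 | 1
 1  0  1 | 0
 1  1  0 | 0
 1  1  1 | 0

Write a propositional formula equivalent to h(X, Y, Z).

h(X, Y, Z) = (X ∧ ¬Y) ∧ ¬Z

Only row (1,0,0) gives 1. That row's minterm X·¬Y·¬Z is h directly.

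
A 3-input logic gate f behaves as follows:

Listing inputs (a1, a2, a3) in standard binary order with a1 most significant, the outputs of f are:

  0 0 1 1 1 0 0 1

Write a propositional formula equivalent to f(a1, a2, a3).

f(a1, a2, a3) = ((((~a1 & a2) & ~a3) | ((~a1 & a2) & a3)) | ((a1 & ~a2) & ~a3)) | ((a1 & a2) & a3)

f=1 on 4 inputs: (0,1,0), (0,1,1), (1,0,0), (1,1,1). Reading each as a conjunction of literals (¬a1·a2·¬a3, ¬a1·a2·a3, a1·¬a2·¬a3, a1·a2·a3) and taking the OR gives the canonical DNF.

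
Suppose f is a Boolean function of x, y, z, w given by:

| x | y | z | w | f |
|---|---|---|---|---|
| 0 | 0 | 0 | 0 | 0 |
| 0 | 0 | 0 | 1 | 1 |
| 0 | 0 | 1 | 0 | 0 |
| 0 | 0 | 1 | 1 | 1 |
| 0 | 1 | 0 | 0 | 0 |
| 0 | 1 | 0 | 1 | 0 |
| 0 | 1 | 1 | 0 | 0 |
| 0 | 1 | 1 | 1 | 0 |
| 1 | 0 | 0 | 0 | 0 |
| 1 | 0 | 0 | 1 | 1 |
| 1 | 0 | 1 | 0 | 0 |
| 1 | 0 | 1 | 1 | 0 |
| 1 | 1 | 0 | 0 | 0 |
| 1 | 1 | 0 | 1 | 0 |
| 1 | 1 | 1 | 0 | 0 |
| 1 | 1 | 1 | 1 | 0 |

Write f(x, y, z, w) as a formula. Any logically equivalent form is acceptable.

f(x, y, z, w) = ((((NOT x AND NOT y) AND NOT z) AND w) OR (((NOT x AND NOT y) AND z) AND w)) OR (((x AND NOT y) AND NOT z) AND w)

Collect the rows where f=1 — (0,0,0,1), (0,0,1,1), (1,0,0,1) — and write one minterm per row: ¬x·¬y·¬z·w, ¬x·¬y·z·w, x·¬y·¬z·w. Their union (logical OR) reproduces the table exactly.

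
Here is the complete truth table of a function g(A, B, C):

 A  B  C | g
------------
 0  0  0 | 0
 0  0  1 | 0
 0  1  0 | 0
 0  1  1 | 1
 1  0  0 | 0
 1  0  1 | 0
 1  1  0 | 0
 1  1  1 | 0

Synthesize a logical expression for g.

g is 1 on exactly one input, (0,1,1), whose minterm is ¬A·B·C. So g is just that conjunction.

g(A, B, C) = (~A & B) & C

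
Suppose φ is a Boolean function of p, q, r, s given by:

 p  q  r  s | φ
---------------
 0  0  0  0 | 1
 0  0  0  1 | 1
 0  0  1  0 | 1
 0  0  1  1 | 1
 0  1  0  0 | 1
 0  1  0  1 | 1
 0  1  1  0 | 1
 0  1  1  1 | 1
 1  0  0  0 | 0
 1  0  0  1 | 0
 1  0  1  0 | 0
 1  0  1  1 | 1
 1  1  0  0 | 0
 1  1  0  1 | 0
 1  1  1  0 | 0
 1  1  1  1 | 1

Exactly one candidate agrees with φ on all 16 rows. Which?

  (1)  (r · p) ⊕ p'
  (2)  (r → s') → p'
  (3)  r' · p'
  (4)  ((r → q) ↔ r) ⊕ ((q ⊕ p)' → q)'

2

(1) disagrees with φ on (1,0,1,0) (formula → 1, table → 0); rule it out.
(3) disagrees with φ on (0,0,1,0) (formula → 0, table → 1); rule it out.
(4) disagrees with φ on (0,1,0,0) (formula → 0, table → 1); rule it out.
That leaves (2). Evaluating it on every row reproduces the table of φ exactly.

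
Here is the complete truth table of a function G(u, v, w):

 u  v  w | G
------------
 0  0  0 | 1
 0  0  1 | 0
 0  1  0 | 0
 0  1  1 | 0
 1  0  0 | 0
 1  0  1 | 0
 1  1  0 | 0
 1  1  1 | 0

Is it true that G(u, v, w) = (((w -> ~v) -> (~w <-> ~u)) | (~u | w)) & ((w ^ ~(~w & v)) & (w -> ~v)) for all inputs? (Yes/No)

Check the formula against G row by row:
  u=0, v=0, w=0: formula gives 1, G = 1 ✓
  u=0, v=0, w=1: formula gives 0, G = 0 ✓
  u=0, v=1, w=0: formula gives 0, G = 0 ✓
  u=0, v=1, w=1: formula gives 0, G = 0 ✓
  u=1, v=0, w=0: formula gives 0, G = 0 ✓
  …and likewise for the remaining 3 rows.
All 8 rows match — the expression computes G exactly.

Yes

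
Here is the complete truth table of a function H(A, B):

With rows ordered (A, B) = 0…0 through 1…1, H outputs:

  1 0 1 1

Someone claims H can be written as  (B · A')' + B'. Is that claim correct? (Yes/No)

Check the formula against H row by row:
  A=0, B=0: formula gives 1, H = 1 ✓
  A=0, B=1: formula gives 0, H = 0 ✓
  A=1, B=0: formula gives 1, H = 1 ✓
  A=1, B=1: formula gives 1, H = 1 ✓
No disagreement on any input; they are logically equivalent.

Yes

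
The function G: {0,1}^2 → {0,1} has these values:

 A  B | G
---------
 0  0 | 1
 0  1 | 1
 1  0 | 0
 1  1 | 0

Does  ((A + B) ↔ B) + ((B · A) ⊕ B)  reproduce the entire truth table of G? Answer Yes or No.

Test each input against both G and the formula:
  A=0, B=0: formula gives 1, G = 1 ✓
  A=0, B=1: formula gives 1, G = 1 ✓
  A=1, B=0: formula gives 0, G = 0 ✓
  A=1, B=1: formula gives 1, but G = 0 ✗
Row (1,1) is a counterexample, so the formula is not equivalent to G.

No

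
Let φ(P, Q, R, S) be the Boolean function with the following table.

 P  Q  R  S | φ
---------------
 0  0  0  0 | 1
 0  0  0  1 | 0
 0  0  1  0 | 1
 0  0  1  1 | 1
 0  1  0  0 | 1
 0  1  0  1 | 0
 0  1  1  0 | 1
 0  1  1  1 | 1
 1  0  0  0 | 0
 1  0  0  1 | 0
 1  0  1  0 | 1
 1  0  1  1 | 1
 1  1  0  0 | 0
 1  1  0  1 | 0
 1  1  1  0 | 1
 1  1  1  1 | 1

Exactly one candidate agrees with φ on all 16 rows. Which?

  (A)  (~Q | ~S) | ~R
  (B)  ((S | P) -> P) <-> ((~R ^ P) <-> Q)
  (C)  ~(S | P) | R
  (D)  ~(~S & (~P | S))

C

(A) fails at (0,0,0,1): the formula yields 1, φ is 0.
(B) fails at (0,0,0,0): the formula yields 0, φ is 1.
(D) fails at (0,0,0,0): the formula yields 0, φ is 1.
(C) is the remaining candidate, and it agrees with φ on all 16 inputs.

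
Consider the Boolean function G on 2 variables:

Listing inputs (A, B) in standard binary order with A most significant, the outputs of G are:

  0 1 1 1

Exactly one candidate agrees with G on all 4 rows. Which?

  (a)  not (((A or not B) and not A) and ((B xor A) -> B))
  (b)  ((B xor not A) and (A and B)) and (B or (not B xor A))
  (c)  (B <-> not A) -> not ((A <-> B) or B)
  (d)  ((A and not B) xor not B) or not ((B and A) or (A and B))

a

(b): at (0,1) it gives 0, but G = 1 — eliminated.
(c): at (0,0) it gives 1, but G = 0 — eliminated.
(d): at (0,0) it gives 1, but G = 0 — eliminated.
That leaves (a). Evaluating it on every row reproduces the table of G exactly.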